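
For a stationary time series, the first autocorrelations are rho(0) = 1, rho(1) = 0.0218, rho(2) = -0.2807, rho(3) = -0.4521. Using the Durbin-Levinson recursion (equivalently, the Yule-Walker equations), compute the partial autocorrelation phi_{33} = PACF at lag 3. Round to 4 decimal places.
\phi_{33} = -0.4760

The PACF at lag k is phi_{kk}, the last component of the solution
to the Yule-Walker system G_k phi = r_k where
  (G_k)_{ij} = rho(|i - j|), (r_k)_i = rho(i), i,j = 1..k.
Equivalently, Durbin-Levinson gives phi_{kk} iteratively:
  phi_{11} = rho(1)
  phi_{kk} = [rho(k) - sum_{j=1..k-1} phi_{k-1,j} rho(k-j)]
            / [1 - sum_{j=1..k-1} phi_{k-1,j} rho(j)],
  phi_{k,j} = phi_{k-1,j} - phi_{kk} phi_{k-1,k-j},  j = 1..k-1.
Step k = 1:
  phi_11 = rho(1) = 0.0218.
Step k = 2:
  phi_22 = [rho(2) - phi_11 rho(1)] / [1 - phi_11 rho(1)] = [-0.2807 - (0.0218)(0.0218)] / [1 - (0.0218)(0.0218)]
         = -0.28117524 / 0.99952476 = -0.281309.
  Update: phi_21 = phi_11 - phi_22 phi_11 = 0.0218 - (-0.281309)(0.0218) = 0.027933.
Step k = 3:
  phi_33 = [rho(3) - phi_21 rho(2) - phi_22 rho(1)] / [1 - phi_21 rho(1) - phi_22 rho(2)]
    numerator   = -0.4521 - (0.027933)(-0.2807) - (-0.281309)(0.0218) = -0.4381268
    denominator = 1 - (0.027933)(0.0218) - (-0.281309)(-0.2807) = 0.92042765
  phi_33 = -0.4381268 / 0.92042765 = -0.476.
Therefore phi_{33} = -0.4760.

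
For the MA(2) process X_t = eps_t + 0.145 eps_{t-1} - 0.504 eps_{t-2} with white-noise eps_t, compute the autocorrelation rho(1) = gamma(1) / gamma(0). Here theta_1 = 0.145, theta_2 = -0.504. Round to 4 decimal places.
\rho(1) = 0.0564

For an MA(q) process with theta_0 = 1, the autocovariance is
  gamma(k) = sigma^2 * sum_{i=0..q-k} theta_i * theta_{i+k},
and rho(k) = gamma(k) / gamma(0). Sigma^2 cancels.
  numerator   = (1)*(0.145) + (0.145)*(-0.504) = 0.07192.
  denominator = (1)^2 + (0.145)^2 + (-0.504)^2 = 1.275041.
  rho(1) = 0.07192 / 1.275041 = 0.0564.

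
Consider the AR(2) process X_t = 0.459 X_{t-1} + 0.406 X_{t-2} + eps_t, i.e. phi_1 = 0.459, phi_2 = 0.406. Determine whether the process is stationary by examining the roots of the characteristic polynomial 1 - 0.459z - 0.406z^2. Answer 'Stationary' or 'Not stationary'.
\text{Stationary}

The AR(p) characteristic polynomial is P(z) = 1 - 0.459z - 0.406z^2.
Stationarity requires all roots to lie outside the unit circle, i.e. |z| > 1 for every root.
Set 1 + (-0.459) z + (-0.406) z^2 = 0, i.e. a z^2 + b z + c = 0 with a = -0.406, b = -0.459, c = 1.
Discriminant D = b^2 - 4ac = (-0.459)^2 - 4*(-0.406)*1 = 0.210681 - (-1.624) = 1.834681.
D >= 0, so the roots are real: z = (-b +/- sqrt(D)) / (2a) = (0.459 +/- 1.354504) / (-0.812).
  z_1 = (0.459 + 1.354504) / (-0.812) = -2.2334,   |z_1| = 2.2334.
  z_2 = (0.459 - 1.354504) / (-0.812) = 1.1028,   |z_2| = 1.1028.
Moduli of all roots: 2.2334, 1.1028.
All moduli strictly greater than 1? Yes.
Verdict: Stationary.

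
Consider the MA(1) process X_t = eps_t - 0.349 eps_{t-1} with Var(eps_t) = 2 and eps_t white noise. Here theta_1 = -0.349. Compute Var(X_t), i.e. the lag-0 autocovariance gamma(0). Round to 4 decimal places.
\gamma(0) = 2.2436

For an MA(q) process X_t = eps_t + sum_i theta_i eps_{t-i} with
Var(eps_t) = sigma^2, the variance is
  gamma(0) = sigma^2 * (1 + sum_i theta_i^2).
  sum_i theta_i^2 = (-0.349)^2 = 0.121801.
  gamma(0) = 2 * (1 + 0.121801) = 2 * 1.121801 = 2.243602, which rounds to 2.2436.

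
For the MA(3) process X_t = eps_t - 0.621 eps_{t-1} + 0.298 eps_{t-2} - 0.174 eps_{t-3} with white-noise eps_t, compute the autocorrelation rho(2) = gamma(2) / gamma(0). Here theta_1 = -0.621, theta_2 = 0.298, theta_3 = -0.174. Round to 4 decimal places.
\rho(2) = 0.2699

For an MA(q) process with theta_0 = 1, the autocovariance is
  gamma(k) = sigma^2 * sum_{i=0..q-k} theta_i * theta_{i+k},
and rho(k) = gamma(k) / gamma(0). Sigma^2 cancels.
  numerator   = (1)*(0.298) + (-0.621)*(-0.174) = 0.406054.
  denominator = (1)^2 + (-0.621)^2 + (0.298)^2 + (-0.174)^2 = 1.504721.
  rho(2) = 0.406054 / 1.504721 = 0.2699.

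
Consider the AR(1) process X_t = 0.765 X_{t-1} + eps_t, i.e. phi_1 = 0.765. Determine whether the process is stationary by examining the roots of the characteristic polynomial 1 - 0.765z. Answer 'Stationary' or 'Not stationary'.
\text{Stationary}

The AR(p) characteristic polynomial is P(z) = 1 - 0.765z.
Stationarity requires all roots to lie outside the unit circle, i.e. |z| > 1 for every root.
This is linear in z: 1 + (-0.765) z = 0  =>  z = -1/(-0.765) = 1.30719,  |z| = 1.30719.
Moduli of all roots: 1.3072.
All moduli strictly greater than 1? Yes.
Verdict: Stationary.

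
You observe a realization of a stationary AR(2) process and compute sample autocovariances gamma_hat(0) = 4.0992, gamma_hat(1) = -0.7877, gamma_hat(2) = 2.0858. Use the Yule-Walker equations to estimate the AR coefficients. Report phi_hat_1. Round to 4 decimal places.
\hat\phi_{1} = -0.0980

The Yule-Walker equations for an AR(p) process read, in matrix form,
  Gamma_p phi = r_p,   with   (Gamma_p)_{ij} = gamma(|i - j|),
                       (r_p)_i = gamma(i),   i,j = 1..p.
Substitute the sample gammas (Toeplitz matrix and right-hand side of size 2):
  Gamma_p = [[4.0992, -0.7877], [-0.7877, 4.0992]]
  r_p     = [-0.7877, 2.0858]
Written out:
  4.0992 phi_1 - 0.7877 phi_2 = -0.7877
  -0.7877 phi_1 + 4.0992 phi_2 = 2.0858
Solve by Cramer's rule:
  det = gamma(0)^2 - gamma(1)^2 = (4.0992)^2 - (-0.7877)^2 = 16.80344064 - 0.62047129 = 16.18296935
  phi_hat_1 = [gamma(1) gamma(0) - gamma(1) gamma(2)] / det = [(-0.7877)(4.0992) - (-0.7877)(2.0858)] / 16.18296935 = -1.58595518 / 16.18296935 = -0.098
  phi_hat_2 = [gamma(0) gamma(2) - gamma(1)^2] / det = [(4.0992)(2.0858) - (-0.7877)^2] / 16.18296935 = 7.92964007 / 16.18296935 = 0.49
So phi_hat = [-0.0980, 0.4900].
Therefore phi_hat_1 = -0.0980.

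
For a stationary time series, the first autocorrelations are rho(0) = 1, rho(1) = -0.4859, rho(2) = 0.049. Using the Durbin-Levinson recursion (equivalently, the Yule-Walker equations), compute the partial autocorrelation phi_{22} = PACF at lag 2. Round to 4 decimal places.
\phi_{22} = -0.2449

The PACF at lag k is phi_{kk}, the last component of the solution
to the Yule-Walker system G_k phi = r_k where
  (G_k)_{ij} = rho(|i - j|), (r_k)_i = rho(i), i,j = 1..k.
Equivalently, Durbin-Levinson gives phi_{kk} iteratively:
  phi_{11} = rho(1)
  phi_{kk} = [rho(k) - sum_{j=1..k-1} phi_{k-1,j} rho(k-j)]
            / [1 - sum_{j=1..k-1} phi_{k-1,j} rho(j)],
  phi_{k,j} = phi_{k-1,j} - phi_{kk} phi_{k-1,k-j},  j = 1..k-1.
Step k = 1:
  phi_11 = rho(1) = -0.4859.
Step k = 2:
  phi_22 = [rho(2) - phi_11 rho(1)] / [1 - phi_11 rho(1)] = [0.049 - (-0.4859)(-0.4859)] / [1 - (-0.4859)(-0.4859)]
         = -0.18709881 / 0.76390119 = -0.2449.
Therefore phi_{22} = -0.2449.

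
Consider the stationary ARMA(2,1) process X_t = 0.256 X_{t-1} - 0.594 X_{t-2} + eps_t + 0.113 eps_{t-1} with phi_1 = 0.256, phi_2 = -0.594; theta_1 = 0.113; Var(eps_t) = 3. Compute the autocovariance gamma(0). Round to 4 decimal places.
\gamma(0) = 4.9918

Multiply the model equation by X_{t-k} and take expectations. With theta_0 = psi_0 = 1 and psi_j the MA(infinity) weights, this gives
  gamma(k) - sum_i phi_i gamma(k-i) = c_k,
  c_k = sigma^2 * sum_{j=k..q} theta_j psi_{j-k}   (c_k = 0 for k > q),
using gamma(-m) = gamma(m).
psi-weights needed (psi_j = theta_j + sum_i phi_i psi_{j-i}):
  psi_1 = theta_1 + phi_1 = 0.113 + (0.256) = 0.369
Right-hand sides:
  c_0 = sigma^2 (1 + theta_1 psi_1) = 3 * (1 + (0.113)(0.369)) = 3 * 1.041697 = 3.125091
  c_1 = sigma^2 theta_1 = 3 * (0.113) = 0.339
  c_2 = 0
Equations for k = 0, 1, 2 (AR order 2, c_2 = 0):
  (E0) gamma(0) = phi_1 gamma(1) + phi_2 gamma(2) + c_0
  (E1) gamma(1) = phi_1 gamma(0) + phi_2 gamma(1) + c_1
  (E2) gamma(2) = phi_1 gamma(1) + phi_2 gamma(0)
From (E1): gamma(1) = A gamma(0) + B with
  A = phi_1 / (1 - phi_2) = 0.256 / 1.594 = 0.160602,   B = c_1 / (1 - phi_2) = 0.339 / 1.594 = 0.212673.
Insert (E2) into (E0): gamma(0) (1 - phi_2^2) = phi_1 (1 + phi_2) gamma(1) + c_0.
  phi_1 (1 + phi_2) = (0.256)(0.406) = 0.103936,   1 - phi_2^2 = 0.647164.
Replace gamma(1) by A gamma(0) + B and collect gamma(0):
  gamma(0) [0.647164 - (0.103936)(0.160602)] = (0.103936)(0.212673) + 3.125091
  gamma(0) * 0.630472 = 3.147195
  gamma(0) = 3.147195 / 0.630472 = 4.991811.
Therefore gamma(0) = 4.9918 (to 4 decimal places).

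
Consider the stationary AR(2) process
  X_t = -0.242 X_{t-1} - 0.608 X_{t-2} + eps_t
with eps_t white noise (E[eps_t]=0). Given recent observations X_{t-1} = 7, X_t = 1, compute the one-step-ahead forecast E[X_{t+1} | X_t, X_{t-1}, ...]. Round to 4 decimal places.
E[X_{t+1} \mid \mathcal F_t] = -4.4980

For an AR(p) model X_t = c + sum_i phi_i X_{t-i} + eps_t, the
one-step-ahead conditional mean is
  E[X_{t+1} | X_t, ...] = c + sum_i phi_i X_{t+1-i}.
Substitute known values:
  E[X_{t+1} | ...] = (-0.242) * (1) + (-0.608) * (7)
                   = -4.4980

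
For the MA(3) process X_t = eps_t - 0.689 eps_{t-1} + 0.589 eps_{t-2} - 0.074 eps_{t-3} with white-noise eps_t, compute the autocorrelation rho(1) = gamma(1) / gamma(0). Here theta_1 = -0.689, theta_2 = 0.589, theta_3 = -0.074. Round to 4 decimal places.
\rho(1) = -0.6231

For an MA(q) process with theta_0 = 1, the autocovariance is
  gamma(k) = sigma^2 * sum_{i=0..q-k} theta_i * theta_{i+k},
and rho(k) = gamma(k) / gamma(0). Sigma^2 cancels.
  numerator   = (1)*(-0.689) + (-0.689)*(0.589) + (0.589)*(-0.074) = -1.138407.
  denominator = (1)^2 + (-0.689)^2 + (0.589)^2 + (-0.074)^2 = 1.827118.
  rho(1) = -1.138407 / 1.827118 = -0.6231.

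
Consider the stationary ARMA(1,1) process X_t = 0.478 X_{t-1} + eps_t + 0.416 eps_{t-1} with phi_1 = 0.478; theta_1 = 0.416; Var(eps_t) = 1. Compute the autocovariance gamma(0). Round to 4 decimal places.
\gamma(0) = 2.0359

Multiply the model equation by X_{t-k} and take expectations. With theta_0 = psi_0 = 1 and psi_j the MA(infinity) weights, this gives
  gamma(k) - sum_i phi_i gamma(k-i) = c_k,
  c_k = sigma^2 * sum_{j=k..q} theta_j psi_{j-k}   (c_k = 0 for k > q),
using gamma(-m) = gamma(m).
psi-weights needed (psi_j = theta_j + sum_i phi_i psi_{j-i}):
  psi_1 = theta_1 + phi_1 = 0.416 + (0.478) = 0.894
Right-hand sides:
  c_0 = sigma^2 (1 + theta_1 psi_1) = 1 * (1 + (0.416)(0.894)) = 1 * 1.371904 = 1.371904
  c_1 = sigma^2 theta_1 = 1 * (0.416) = 0.416
  c_2 = 0
Equations for k = 0 and k = 1 (AR order 1):
  gamma(0) = phi_1 gamma(1) + c_0
  gamma(1) = phi_1 gamma(0) + c_1
Substituting the second into the first: gamma(0) (1 - phi_1^2) = c_0 + phi_1 c_1, so
  gamma(0) = (c_0 + phi_1 c_1) / (1 - phi_1^2) = (1.371904 + (0.478)(0.416)) / (1 - (0.478)^2) = 1.570752 / 0.771516 = 2.035929.
Therefore gamma(0) = 2.0359 (to 4 decimal places).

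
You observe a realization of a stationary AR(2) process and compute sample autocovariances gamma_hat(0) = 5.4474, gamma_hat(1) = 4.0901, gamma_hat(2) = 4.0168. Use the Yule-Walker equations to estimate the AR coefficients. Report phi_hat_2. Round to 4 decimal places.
\hat\phi_{2} = 0.3980

The Yule-Walker equations for an AR(p) process read, in matrix form,
  Gamma_p phi = r_p,   with   (Gamma_p)_{ij} = gamma(|i - j|),
                       (r_p)_i = gamma(i),   i,j = 1..p.
Substitute the sample gammas (Toeplitz matrix and right-hand side of size 2):
  Gamma_p = [[5.4474, 4.0901], [4.0901, 5.4474]]
  r_p     = [4.0901, 4.0168]
Written out:
  5.4474 phi_1 + 4.0901 phi_2 = 4.0901
  4.0901 phi_1 + 5.4474 phi_2 = 4.0168
Solve by Cramer's rule:
  det = gamma(0)^2 - gamma(1)^2 = (5.4474)^2 - (4.0901)^2 = 29.67416676 - 16.72891801 = 12.94524875
  phi_hat_1 = [gamma(1) gamma(0) - gamma(1) gamma(2)] / det = [(4.0901)(5.4474) - (4.0901)(4.0168)] / 12.94524875 = 5.85129706 / 12.94524875 = 0.452
  phi_hat_2 = [gamma(0) gamma(2) - gamma(1)^2] / det = [(5.4474)(4.0168) - (4.0901)^2] / 12.94524875 = 5.15219831 / 12.94524875 = 0.398
So phi_hat = [0.4520, 0.3980].
Therefore phi_hat_2 = 0.3980.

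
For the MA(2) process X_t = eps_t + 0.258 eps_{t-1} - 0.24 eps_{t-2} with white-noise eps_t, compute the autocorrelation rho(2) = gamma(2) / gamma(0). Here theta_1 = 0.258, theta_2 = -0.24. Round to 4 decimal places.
\rho(2) = -0.2135

For an MA(q) process with theta_0 = 1, the autocovariance is
  gamma(k) = sigma^2 * sum_{i=0..q-k} theta_i * theta_{i+k},
and rho(k) = gamma(k) / gamma(0). Sigma^2 cancels.
  numerator   = (1)*(-0.24) = -0.24.
  denominator = (1)^2 + (0.258)^2 + (-0.24)^2 = 1.124164.
  rho(2) = -0.24 / 1.124164 = -0.2135.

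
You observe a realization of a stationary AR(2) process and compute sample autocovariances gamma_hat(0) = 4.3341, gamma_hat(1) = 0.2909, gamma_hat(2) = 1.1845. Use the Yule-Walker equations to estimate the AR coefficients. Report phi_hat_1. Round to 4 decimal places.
\hat\phi_{1} = 0.0490

The Yule-Walker equations for an AR(p) process read, in matrix form,
  Gamma_p phi = r_p,   with   (Gamma_p)_{ij} = gamma(|i - j|),
                       (r_p)_i = gamma(i),   i,j = 1..p.
Substitute the sample gammas (Toeplitz matrix and right-hand side of size 2):
  Gamma_p = [[4.3341, 0.2909], [0.2909, 4.3341]]
  r_p     = [0.2909, 1.1845]
Written out:
  4.3341 phi_1 + 0.2909 phi_2 = 0.2909
  0.2909 phi_1 + 4.3341 phi_2 = 1.1845
Solve by Cramer's rule:
  det = gamma(0)^2 - gamma(1)^2 = (4.3341)^2 - (0.2909)^2 = 18.78442281 - 0.08462281 = 18.6998
  phi_hat_1 = [gamma(1) gamma(0) - gamma(1) gamma(2)] / det = [(0.2909)(4.3341) - (0.2909)(1.1845)] / 18.6998 = 0.91621864 / 18.6998 = 0.049
  phi_hat_2 = [gamma(0) gamma(2) - gamma(1)^2] / det = [(4.3341)(1.1845) - (0.2909)^2] / 18.6998 = 5.04911864 / 18.6998 = 0.27
So phi_hat = [0.0490, 0.2700].
Therefore phi_hat_1 = 0.0490.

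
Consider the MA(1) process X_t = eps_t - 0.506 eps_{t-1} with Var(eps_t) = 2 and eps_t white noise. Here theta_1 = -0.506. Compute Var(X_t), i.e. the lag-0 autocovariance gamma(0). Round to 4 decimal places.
\gamma(0) = 2.5121

For an MA(q) process X_t = eps_t + sum_i theta_i eps_{t-i} with
Var(eps_t) = sigma^2, the variance is
  gamma(0) = sigma^2 * (1 + sum_i theta_i^2).
  sum_i theta_i^2 = (-0.506)^2 = 0.256036.
  gamma(0) = 2 * (1 + 0.256036) = 2 * 1.256036 = 2.512072, which rounds to 2.5121.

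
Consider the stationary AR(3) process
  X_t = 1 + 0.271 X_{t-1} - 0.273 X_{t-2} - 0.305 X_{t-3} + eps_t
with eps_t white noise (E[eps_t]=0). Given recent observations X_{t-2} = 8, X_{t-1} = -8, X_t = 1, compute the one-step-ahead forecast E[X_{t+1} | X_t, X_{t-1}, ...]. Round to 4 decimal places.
E[X_{t+1} \mid \mathcal F_t] = 1.0150

For an AR(p) model X_t = c + sum_i phi_i X_{t-i} + eps_t, the
one-step-ahead conditional mean is
  E[X_{t+1} | X_t, ...] = c + sum_i phi_i X_{t+1-i}.
Substitute known values:
  E[X_{t+1} | ...] = 1 + (0.271) * (1) + (-0.273) * (-8) + (-0.305) * (8)
                   = 1.0150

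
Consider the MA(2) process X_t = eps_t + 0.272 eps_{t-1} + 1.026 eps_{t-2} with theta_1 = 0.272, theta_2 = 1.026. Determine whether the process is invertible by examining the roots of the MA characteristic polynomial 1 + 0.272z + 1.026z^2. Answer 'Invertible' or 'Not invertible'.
\text{Not invertible}

The MA(q) characteristic polynomial is P(z) = 1 + 0.272z + 1.026z^2.
Invertibility requires all roots to lie outside the unit circle, i.e. |z| > 1 for every root.
Set 1 + (0.272) z + (1.026) z^2 = 0, i.e. a z^2 + b z + c = 0 with a = 1.026, b = 0.272, c = 1.
Discriminant D = b^2 - 4ac = (0.272)^2 - 4*(1.026)*1 = 0.073984 - (4.104) = -4.030016.
D < 0, so the roots are the complex-conjugate pair z = (-b +/- i sqrt(-D)) / (2a) = -0.1326 +/- 0.9783i.
For a conjugate pair |z|^2 = z * conj(z) = (product of roots) = c/a = 1/(1.026) = 0.974659, so |z| = sqrt(0.974659) = 0.9872 for both roots.
Moduli of all roots: 0.9872, 0.9872.
All moduli strictly greater than 1? No.
Verdict: Not invertible.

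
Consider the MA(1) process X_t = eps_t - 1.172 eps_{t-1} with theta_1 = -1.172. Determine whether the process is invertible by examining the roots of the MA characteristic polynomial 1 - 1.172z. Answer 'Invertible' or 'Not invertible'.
\text{Not invertible}

The MA(q) characteristic polynomial is P(z) = 1 - 1.172z.
Invertibility requires all roots to lie outside the unit circle, i.e. |z| > 1 for every root.
This is linear in z: 1 + (-1.172) z = 0  =>  z = -1/(-1.172) = 0.853242,  |z| = 0.853242.
Moduli of all roots: 0.8532.
All moduli strictly greater than 1? No.
Verdict: Not invertible.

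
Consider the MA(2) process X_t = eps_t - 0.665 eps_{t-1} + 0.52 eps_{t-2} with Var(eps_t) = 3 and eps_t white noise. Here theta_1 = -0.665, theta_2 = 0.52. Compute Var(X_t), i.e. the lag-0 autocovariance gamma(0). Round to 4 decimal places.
\gamma(0) = 5.1379

For an MA(q) process X_t = eps_t + sum_i theta_i eps_{t-i} with
Var(eps_t) = sigma^2, the variance is
  gamma(0) = sigma^2 * (1 + sum_i theta_i^2).
  sum_i theta_i^2 = (-0.665)^2 + (0.52)^2 = 0.442225 + 0.2704 = 0.712625.
  gamma(0) = 3 * (1 + 0.712625) = 3 * 1.712625 = 5.137875, which rounds to 5.1379.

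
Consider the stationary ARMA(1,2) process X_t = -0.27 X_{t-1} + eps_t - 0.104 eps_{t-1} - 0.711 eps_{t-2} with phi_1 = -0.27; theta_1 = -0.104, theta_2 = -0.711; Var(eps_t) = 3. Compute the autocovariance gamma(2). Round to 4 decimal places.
\gamma(2) = -1.9271

Multiply the model equation by X_{t-k} and take expectations. With theta_0 = psi_0 = 1 and psi_j the MA(infinity) weights, this gives
  gamma(k) - sum_i phi_i gamma(k-i) = c_k,
  c_k = sigma^2 * sum_{j=k..q} theta_j psi_{j-k}   (c_k = 0 for k > q),
using gamma(-m) = gamma(m).
psi-weights needed (psi_j = theta_j + sum_i phi_i psi_{j-i}):
  psi_1 = theta_1 + phi_1 = -0.104 + (-0.27) = -0.374
  psi_2 = theta_2 + phi_1 psi_1 = -0.711 + (-0.27)(-0.374) = -0.61002
Right-hand sides:
  c_0 = sigma^2 (1 + theta_1 psi_1 + theta_2 psi_2) = 3 * (1 + (-0.104)(-0.374) + (-0.711)(-0.61002)) = 3 * 1.47262 = 4.417861
  c_1 = sigma^2 (theta_1 + theta_2 psi_1) = 3 * (-0.104 + (-0.711)(-0.374)) = 0.485742
  c_2 = sigma^2 theta_2 = 3 * (-0.711) = -2.133
Equations for k = 0 and k = 1 (AR order 1):
  gamma(0) = phi_1 gamma(1) + c_0
  gamma(1) = phi_1 gamma(0) + c_1
Substituting the second into the first: gamma(0) (1 - phi_1^2) = c_0 + phi_1 c_1, so
  gamma(0) = (c_0 + phi_1 c_1) / (1 - phi_1^2) = (4.417861 + (-0.27)(0.485742)) / (1 - (-0.27)^2) = 4.28671 / 0.9271 = 4.623784.
  gamma(1) = phi_1 gamma(0) + c_1 = (-0.27)(4.623784) + (0.485742) = -0.76268.
For k = 2: gamma(2) = phi_1 gamma(1) + c_2
  = (-0.27)(-0.76268) + (-2.133) = -1.927076.
Therefore gamma(2) = -1.9271 (to 4 decimal places).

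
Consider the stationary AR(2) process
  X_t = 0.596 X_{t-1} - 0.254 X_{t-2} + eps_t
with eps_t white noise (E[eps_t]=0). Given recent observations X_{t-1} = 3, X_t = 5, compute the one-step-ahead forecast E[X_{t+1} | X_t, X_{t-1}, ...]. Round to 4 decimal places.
E[X_{t+1} \mid \mathcal F_t] = 2.2180

For an AR(p) model X_t = c + sum_i phi_i X_{t-i} + eps_t, the
one-step-ahead conditional mean is
  E[X_{t+1} | X_t, ...] = c + sum_i phi_i X_{t+1-i}.
Substitute known values:
  E[X_{t+1} | ...] = (0.596) * (5) + (-0.254) * (3)
                   = 2.2180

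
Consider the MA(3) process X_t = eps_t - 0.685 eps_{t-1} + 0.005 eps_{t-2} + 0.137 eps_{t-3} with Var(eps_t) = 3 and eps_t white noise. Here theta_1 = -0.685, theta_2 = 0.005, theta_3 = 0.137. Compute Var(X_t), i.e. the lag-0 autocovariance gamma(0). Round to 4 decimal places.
\gamma(0) = 4.4641

For an MA(q) process X_t = eps_t + sum_i theta_i eps_{t-i} with
Var(eps_t) = sigma^2, the variance is
  gamma(0) = sigma^2 * (1 + sum_i theta_i^2).
  sum_i theta_i^2 = (-0.685)^2 + (0.005)^2 + (0.137)^2 = 0.469225 + 0.000025 + 0.018769 = 0.488019.
  gamma(0) = 3 * (1 + 0.488019) = 3 * 1.488019 = 4.464057, which rounds to 4.4641.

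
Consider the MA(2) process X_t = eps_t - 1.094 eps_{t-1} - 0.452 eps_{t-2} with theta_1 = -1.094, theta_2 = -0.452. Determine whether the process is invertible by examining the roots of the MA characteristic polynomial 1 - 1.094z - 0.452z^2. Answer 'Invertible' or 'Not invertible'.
\text{Not invertible}

The MA(q) characteristic polynomial is P(z) = 1 - 1.094z - 0.452z^2.
Invertibility requires all roots to lie outside the unit circle, i.e. |z| > 1 for every root.
Set 1 + (-1.094) z + (-0.452) z^2 = 0, i.e. a z^2 + b z + c = 0 with a = -0.452, b = -1.094, c = 1.
Discriminant D = b^2 - 4ac = (-1.094)^2 - 4*(-0.452)*1 = 1.196836 - (-1.808) = 3.004836.
D >= 0, so the roots are real: z = (-b +/- sqrt(D)) / (2a) = (1.094 +/- 1.733446) / (-0.904).
  z_1 = (1.094 + 1.733446) / (-0.904) = -3.1277,   |z_1| = 3.1277.
  z_2 = (1.094 - 1.733446) / (-0.904) = 0.7074,   |z_2| = 0.7074.
Moduli of all roots: 3.1277, 0.7074.
All moduli strictly greater than 1? No.
Verdict: Not invertible.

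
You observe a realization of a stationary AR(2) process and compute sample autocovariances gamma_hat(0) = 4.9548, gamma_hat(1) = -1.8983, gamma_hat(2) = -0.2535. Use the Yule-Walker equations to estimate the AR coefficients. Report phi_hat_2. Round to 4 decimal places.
\hat\phi_{2} = -0.2320

The Yule-Walker equations for an AR(p) process read, in matrix form,
  Gamma_p phi = r_p,   with   (Gamma_p)_{ij} = gamma(|i - j|),
                       (r_p)_i = gamma(i),   i,j = 1..p.
Substitute the sample gammas (Toeplitz matrix and right-hand side of size 2):
  Gamma_p = [[4.9548, -1.8983], [-1.8983, 4.9548]]
  r_p     = [-1.8983, -0.2535]
Written out:
  4.9548 phi_1 - 1.8983 phi_2 = -1.8983
  -1.8983 phi_1 + 4.9548 phi_2 = -0.2535
Solve by Cramer's rule:
  det = gamma(0)^2 - gamma(1)^2 = (4.9548)^2 - (-1.8983)^2 = 24.55004304 - 3.60354289 = 20.94650015
  phi_hat_1 = [gamma(1) gamma(0) - gamma(1) gamma(2)] / det = [(-1.8983)(4.9548) - (-1.8983)(-0.2535)] / 20.94650015 = -9.88691589 / 20.94650015 = -0.472
  phi_hat_2 = [gamma(0) gamma(2) - gamma(1)^2] / det = [(4.9548)(-0.2535) - (-1.8983)^2] / 20.94650015 = -4.85958469 / 20.94650015 = -0.232
So phi_hat = [-0.4720, -0.2320].
Therefore phi_hat_2 = -0.2320.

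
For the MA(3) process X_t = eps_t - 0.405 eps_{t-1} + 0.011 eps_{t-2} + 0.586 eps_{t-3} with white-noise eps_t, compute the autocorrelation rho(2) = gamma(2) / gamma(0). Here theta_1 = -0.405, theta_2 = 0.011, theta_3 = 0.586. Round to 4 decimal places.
\rho(2) = -0.1501

For an MA(q) process with theta_0 = 1, the autocovariance is
  gamma(k) = sigma^2 * sum_{i=0..q-k} theta_i * theta_{i+k},
and rho(k) = gamma(k) / gamma(0). Sigma^2 cancels.
  numerator   = (1)*(0.011) + (-0.405)*(0.586) = -0.22633.
  denominator = (1)^2 + (-0.405)^2 + (0.011)^2 + (0.586)^2 = 1.507542.
  rho(2) = -0.22633 / 1.507542 = -0.1501.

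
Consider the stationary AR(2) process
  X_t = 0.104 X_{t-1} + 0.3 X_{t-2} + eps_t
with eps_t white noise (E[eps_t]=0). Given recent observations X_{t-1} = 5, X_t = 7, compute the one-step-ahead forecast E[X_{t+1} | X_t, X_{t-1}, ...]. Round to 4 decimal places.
E[X_{t+1} \mid \mathcal F_t] = 2.2280

For an AR(p) model X_t = c + sum_i phi_i X_{t-i} + eps_t, the
one-step-ahead conditional mean is
  E[X_{t+1} | X_t, ...] = c + sum_i phi_i X_{t+1-i}.
Substitute known values:
  E[X_{t+1} | ...] = (0.104) * (7) + (0.3) * (5)
                   = 2.2280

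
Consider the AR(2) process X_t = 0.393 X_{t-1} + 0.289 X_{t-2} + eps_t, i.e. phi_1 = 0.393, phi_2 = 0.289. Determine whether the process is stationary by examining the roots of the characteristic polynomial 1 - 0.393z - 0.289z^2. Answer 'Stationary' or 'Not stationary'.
\text{Stationary}

The AR(p) characteristic polynomial is P(z) = 1 - 0.393z - 0.289z^2.
Stationarity requires all roots to lie outside the unit circle, i.e. |z| > 1 for every root.
Set 1 + (-0.393) z + (-0.289) z^2 = 0, i.e. a z^2 + b z + c = 0 with a = -0.289, b = -0.393, c = 1.
Discriminant D = b^2 - 4ac = (-0.393)^2 - 4*(-0.289)*1 = 0.154449 - (-1.156) = 1.310449.
D >= 0, so the roots are real: z = (-b +/- sqrt(D)) / (2a) = (0.393 +/- 1.144748) / (-0.578).
  z_1 = (0.393 + 1.144748) / (-0.578) = -2.6605,   |z_1| = 2.6605.
  z_2 = (0.393 - 1.144748) / (-0.578) = 1.3006,   |z_2| = 1.3006.
Moduli of all roots: 2.6605, 1.3006.
All moduli strictly greater than 1? Yes.
Verdict: Stationary.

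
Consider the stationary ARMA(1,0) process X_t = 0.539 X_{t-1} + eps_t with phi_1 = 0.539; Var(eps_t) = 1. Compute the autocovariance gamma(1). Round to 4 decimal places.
\gamma(1) = 0.7597

Multiply the model equation by X_{t-k} and take expectations. With theta_0 = psi_0 = 1 and psi_j the MA(infinity) weights, this gives
  gamma(k) - sum_i phi_i gamma(k-i) = c_k,
  c_k = sigma^2 * sum_{j=k..q} theta_j psi_{j-k}   (c_k = 0 for k > q),
using gamma(-m) = gamma(m).
Pure AR (q = 0): c_0 = sigma^2 = 1, c_k = 0 for k >= 1.
Equations for k = 0 and k = 1 (AR order 1):
  gamma(0) = phi_1 gamma(1) + c_0
  gamma(1) = phi_1 gamma(0) + c_1
Substituting the second into the first: gamma(0) (1 - phi_1^2) = c_0 + phi_1 c_1, so
  gamma(0) = c_0 / (1 - phi_1^2) = 1 / (1 - (0.539)^2) = 1 / 0.709479 = 1.409485.
  gamma(1) = phi_1 gamma(0) = (0.539)(1.409485) = 0.759712.
Therefore gamma(1) = 0.7597 (to 4 decimal places).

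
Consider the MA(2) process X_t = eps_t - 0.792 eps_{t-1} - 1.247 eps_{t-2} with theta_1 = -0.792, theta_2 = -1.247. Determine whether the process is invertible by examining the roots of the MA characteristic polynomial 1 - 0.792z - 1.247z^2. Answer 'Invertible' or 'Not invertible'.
\text{Not invertible}

The MA(q) characteristic polynomial is P(z) = 1 - 0.792z - 1.247z^2.
Invertibility requires all roots to lie outside the unit circle, i.e. |z| > 1 for every root.
Set 1 + (-0.792) z + (-1.247) z^2 = 0, i.e. a z^2 + b z + c = 0 with a = -1.247, b = -0.792, c = 1.
Discriminant D = b^2 - 4ac = (-0.792)^2 - 4*(-1.247)*1 = 0.627264 - (-4.988) = 5.615264.
D >= 0, so the roots are real: z = (-b +/- sqrt(D)) / (2a) = (0.792 +/- 2.369655) / (-2.494).
  z_1 = (0.792 + 2.369655) / (-2.494) = -1.2677,   |z_1| = 1.2677.
  z_2 = (0.792 - 2.369655) / (-2.494) = 0.6326,   |z_2| = 0.6326.
Moduli of all roots: 1.2677, 0.6326.
All moduli strictly greater than 1? No.
Verdict: Not invertible.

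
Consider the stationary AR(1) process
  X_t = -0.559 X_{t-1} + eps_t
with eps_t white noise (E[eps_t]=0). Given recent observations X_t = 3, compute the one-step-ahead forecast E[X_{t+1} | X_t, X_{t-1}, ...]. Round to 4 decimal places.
E[X_{t+1} \mid \mathcal F_t] = -1.6770

For an AR(p) model X_t = c + sum_i phi_i X_{t-i} + eps_t, the
one-step-ahead conditional mean is
  E[X_{t+1} | X_t, ...] = c + sum_i phi_i X_{t+1-i}.
Substitute known values:
  E[X_{t+1} | ...] = (-0.559) * (3)
                   = -1.6770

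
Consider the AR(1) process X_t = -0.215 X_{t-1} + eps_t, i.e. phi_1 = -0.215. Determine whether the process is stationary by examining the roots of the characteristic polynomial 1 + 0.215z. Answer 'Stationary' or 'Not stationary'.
\text{Stationary}

The AR(p) characteristic polynomial is P(z) = 1 + 0.215z.
Stationarity requires all roots to lie outside the unit circle, i.e. |z| > 1 for every root.
This is linear in z: 1 + (0.215) z = 0  =>  z = -1/(0.215) = -4.651163,  |z| = 4.651163.
Moduli of all roots: 4.6512.
All moduli strictly greater than 1? Yes.
Verdict: Stationary.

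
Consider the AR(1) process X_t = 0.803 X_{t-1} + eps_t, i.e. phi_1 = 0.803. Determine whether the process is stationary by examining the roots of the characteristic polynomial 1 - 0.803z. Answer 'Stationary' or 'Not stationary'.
\text{Stationary}

The AR(p) characteristic polynomial is P(z) = 1 - 0.803z.
Stationarity requires all roots to lie outside the unit circle, i.e. |z| > 1 for every root.
This is linear in z: 1 + (-0.803) z = 0  =>  z = -1/(-0.803) = 1.24533,  |z| = 1.24533.
Moduli of all roots: 1.2453.
All moduli strictly greater than 1? Yes.
Verdict: Stationary.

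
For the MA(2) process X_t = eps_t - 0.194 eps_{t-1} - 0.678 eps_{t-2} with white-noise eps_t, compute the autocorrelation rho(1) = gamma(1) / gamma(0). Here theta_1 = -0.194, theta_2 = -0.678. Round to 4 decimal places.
\rho(1) = -0.0417

For an MA(q) process with theta_0 = 1, the autocovariance is
  gamma(k) = sigma^2 * sum_{i=0..q-k} theta_i * theta_{i+k},
and rho(k) = gamma(k) / gamma(0). Sigma^2 cancels.
  numerator   = (1)*(-0.194) + (-0.194)*(-0.678) = -0.062468.
  denominator = (1)^2 + (-0.194)^2 + (-0.678)^2 = 1.49732.
  rho(1) = -0.062468 / 1.49732 = -0.0417.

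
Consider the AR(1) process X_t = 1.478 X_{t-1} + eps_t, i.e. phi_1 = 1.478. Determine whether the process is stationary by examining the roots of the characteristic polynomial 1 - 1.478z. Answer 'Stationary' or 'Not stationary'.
\text{Not stationary}

The AR(p) characteristic polynomial is P(z) = 1 - 1.478z.
Stationarity requires all roots to lie outside the unit circle, i.e. |z| > 1 for every root.
This is linear in z: 1 + (-1.478) z = 0  =>  z = -1/(-1.478) = 0.67659,  |z| = 0.67659.
Moduli of all roots: 0.6766.
All moduli strictly greater than 1? No.
Verdict: Not stationary.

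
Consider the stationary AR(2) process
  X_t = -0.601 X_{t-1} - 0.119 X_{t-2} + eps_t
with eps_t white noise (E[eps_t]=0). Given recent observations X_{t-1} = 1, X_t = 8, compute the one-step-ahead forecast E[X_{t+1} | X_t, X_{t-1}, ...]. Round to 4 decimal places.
E[X_{t+1} \mid \mathcal F_t] = -4.9270

For an AR(p) model X_t = c + sum_i phi_i X_{t-i} + eps_t, the
one-step-ahead conditional mean is
  E[X_{t+1} | X_t, ...] = c + sum_i phi_i X_{t+1-i}.
Substitute known values:
  E[X_{t+1} | ...] = (-0.601) * (8) + (-0.119) * (1)
                   = -4.9270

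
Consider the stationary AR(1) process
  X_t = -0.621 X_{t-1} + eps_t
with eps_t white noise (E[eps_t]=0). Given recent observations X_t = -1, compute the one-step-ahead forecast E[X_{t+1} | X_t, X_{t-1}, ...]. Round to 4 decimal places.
E[X_{t+1} \mid \mathcal F_t] = 0.6210

For an AR(p) model X_t = c + sum_i phi_i X_{t-i} + eps_t, the
one-step-ahead conditional mean is
  E[X_{t+1} | X_t, ...] = c + sum_i phi_i X_{t+1-i}.
Substitute known values:
  E[X_{t+1} | ...] = (-0.621) * (-1)
                   = 0.6210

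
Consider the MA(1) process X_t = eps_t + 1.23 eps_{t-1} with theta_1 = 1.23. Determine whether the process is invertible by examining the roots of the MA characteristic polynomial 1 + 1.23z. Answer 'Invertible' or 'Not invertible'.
\text{Not invertible}

The MA(q) characteristic polynomial is P(z) = 1 + 1.23z.
Invertibility requires all roots to lie outside the unit circle, i.e. |z| > 1 for every root.
This is linear in z: 1 + (1.23) z = 0  =>  z = -1/(1.23) = -0.813008,  |z| = 0.813008.
Moduli of all roots: 0.8130.
All moduli strictly greater than 1? No.
Verdict: Not invertible.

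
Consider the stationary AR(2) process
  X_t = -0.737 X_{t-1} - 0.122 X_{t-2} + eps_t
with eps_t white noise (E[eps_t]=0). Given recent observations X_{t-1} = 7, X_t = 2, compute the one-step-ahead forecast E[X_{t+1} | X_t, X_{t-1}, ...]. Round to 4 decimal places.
E[X_{t+1} \mid \mathcal F_t] = -2.3280

For an AR(p) model X_t = c + sum_i phi_i X_{t-i} + eps_t, the
one-step-ahead conditional mean is
  E[X_{t+1} | X_t, ...] = c + sum_i phi_i X_{t+1-i}.
Substitute known values:
  E[X_{t+1} | ...] = (-0.737) * (2) + (-0.122) * (7)
                   = -2.3280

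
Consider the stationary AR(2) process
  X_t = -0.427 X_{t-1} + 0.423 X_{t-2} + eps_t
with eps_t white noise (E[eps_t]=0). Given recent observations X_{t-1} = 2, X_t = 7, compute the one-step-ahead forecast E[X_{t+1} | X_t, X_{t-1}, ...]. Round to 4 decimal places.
E[X_{t+1} \mid \mathcal F_t] = -2.1430

For an AR(p) model X_t = c + sum_i phi_i X_{t-i} + eps_t, the
one-step-ahead conditional mean is
  E[X_{t+1} | X_t, ...] = c + sum_i phi_i X_{t+1-i}.
Substitute known values:
  E[X_{t+1} | ...] = (-0.427) * (7) + (0.423) * (2)
                   = -2.1430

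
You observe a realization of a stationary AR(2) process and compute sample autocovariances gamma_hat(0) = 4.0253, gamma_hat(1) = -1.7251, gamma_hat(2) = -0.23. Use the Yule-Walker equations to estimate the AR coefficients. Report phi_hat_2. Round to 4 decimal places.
\hat\phi_{2} = -0.2950

The Yule-Walker equations for an AR(p) process read, in matrix form,
  Gamma_p phi = r_p,   with   (Gamma_p)_{ij} = gamma(|i - j|),
                       (r_p)_i = gamma(i),   i,j = 1..p.
Substitute the sample gammas (Toeplitz matrix and right-hand side of size 2):
  Gamma_p = [[4.0253, -1.7251], [-1.7251, 4.0253]]
  r_p     = [-1.7251, -0.23]
Written out:
  4.0253 phi_1 - 1.7251 phi_2 = -1.7251
  -1.7251 phi_1 + 4.0253 phi_2 = -0.23
Solve by Cramer's rule:
  det = gamma(0)^2 - gamma(1)^2 = (4.0253)^2 - (-1.7251)^2 = 16.20304009 - 2.97597001 = 13.22707008
  phi_hat_1 = [gamma(1) gamma(0) - gamma(1) gamma(2)] / det = [(-1.7251)(4.0253) - (-1.7251)(-0.23)] / 13.22707008 = -7.34081803 / 13.22707008 = -0.555
  phi_hat_2 = [gamma(0) gamma(2) - gamma(1)^2] / det = [(4.0253)(-0.23) - (-1.7251)^2] / 13.22707008 = -3.90178901 / 13.22707008 = -0.295
So phi_hat = [-0.5550, -0.2950].
Therefore phi_hat_2 = -0.2950.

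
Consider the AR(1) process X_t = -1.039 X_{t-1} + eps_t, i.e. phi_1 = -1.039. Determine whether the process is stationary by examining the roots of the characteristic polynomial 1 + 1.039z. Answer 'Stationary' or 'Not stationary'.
\text{Not stationary}

The AR(p) characteristic polynomial is P(z) = 1 + 1.039z.
Stationarity requires all roots to lie outside the unit circle, i.e. |z| > 1 for every root.
This is linear in z: 1 + (1.039) z = 0  =>  z = -1/(1.039) = -0.962464,  |z| = 0.962464.
Moduli of all roots: 0.9625.
All moduli strictly greater than 1? No.
Verdict: Not stationary.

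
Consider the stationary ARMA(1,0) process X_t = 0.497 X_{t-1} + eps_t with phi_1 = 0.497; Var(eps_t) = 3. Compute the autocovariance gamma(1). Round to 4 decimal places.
\gamma(1) = 1.9801

Multiply the model equation by X_{t-k} and take expectations. With theta_0 = psi_0 = 1 and psi_j the MA(infinity) weights, this gives
  gamma(k) - sum_i phi_i gamma(k-i) = c_k,
  c_k = sigma^2 * sum_{j=k..q} theta_j psi_{j-k}   (c_k = 0 for k > q),
using gamma(-m) = gamma(m).
Pure AR (q = 0): c_0 = sigma^2 = 3, c_k = 0 for k >= 1.
Equations for k = 0 and k = 1 (AR order 1):
  gamma(0) = phi_1 gamma(1) + c_0
  gamma(1) = phi_1 gamma(0) + c_1
Substituting the second into the first: gamma(0) (1 - phi_1^2) = c_0 + phi_1 c_1, so
  gamma(0) = c_0 / (1 - phi_1^2) = 3 / (1 - (0.497)^2) = 3 / 0.752991 = 3.984111.
  gamma(1) = phi_1 gamma(0) = (0.497)(3.984111) = 1.980103.
Therefore gamma(1) = 1.9801 (to 4 decimal places).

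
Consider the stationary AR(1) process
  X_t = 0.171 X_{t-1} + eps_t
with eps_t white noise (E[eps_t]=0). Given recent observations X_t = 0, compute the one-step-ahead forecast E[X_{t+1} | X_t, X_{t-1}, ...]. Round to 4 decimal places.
E[X_{t+1} \mid \mathcal F_t] = 0.0000

For an AR(p) model X_t = c + sum_i phi_i X_{t-i} + eps_t, the
one-step-ahead conditional mean is
  E[X_{t+1} | X_t, ...] = c + sum_i phi_i X_{t+1-i}.
Substitute known values:
  E[X_{t+1} | ...] = (0.171) * (0)
                   = 0.0000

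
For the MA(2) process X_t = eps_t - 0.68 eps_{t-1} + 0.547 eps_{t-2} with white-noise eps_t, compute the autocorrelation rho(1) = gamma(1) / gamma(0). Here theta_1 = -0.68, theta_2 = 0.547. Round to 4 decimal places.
\rho(1) = -0.5972

For an MA(q) process with theta_0 = 1, the autocovariance is
  gamma(k) = sigma^2 * sum_{i=0..q-k} theta_i * theta_{i+k},
and rho(k) = gamma(k) / gamma(0). Sigma^2 cancels.
  numerator   = (1)*(-0.68) + (-0.68)*(0.547) = -1.05196.
  denominator = (1)^2 + (-0.68)^2 + (0.547)^2 = 1.761609.
  rho(1) = -1.05196 / 1.761609 = -0.5972.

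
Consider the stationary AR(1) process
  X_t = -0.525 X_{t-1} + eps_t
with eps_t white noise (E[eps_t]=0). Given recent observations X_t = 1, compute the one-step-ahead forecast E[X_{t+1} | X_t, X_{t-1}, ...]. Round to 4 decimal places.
E[X_{t+1} \mid \mathcal F_t] = -0.5250

For an AR(p) model X_t = c + sum_i phi_i X_{t-i} + eps_t, the
one-step-ahead conditional mean is
  E[X_{t+1} | X_t, ...] = c + sum_i phi_i X_{t+1-i}.
Substitute known values:
  E[X_{t+1} | ...] = (-0.525) * (1)
                   = -0.5250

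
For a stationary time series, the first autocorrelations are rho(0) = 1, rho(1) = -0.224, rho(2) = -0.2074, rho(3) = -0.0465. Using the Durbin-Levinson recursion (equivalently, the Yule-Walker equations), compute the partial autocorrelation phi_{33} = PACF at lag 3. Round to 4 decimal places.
\phi_{33} = -0.1890

The PACF at lag k is phi_{kk}, the last component of the solution
to the Yule-Walker system G_k phi = r_k where
  (G_k)_{ij} = rho(|i - j|), (r_k)_i = rho(i), i,j = 1..k.
Equivalently, Durbin-Levinson gives phi_{kk} iteratively:
  phi_{11} = rho(1)
  phi_{kk} = [rho(k) - sum_{j=1..k-1} phi_{k-1,j} rho(k-j)]
            / [1 - sum_{j=1..k-1} phi_{k-1,j} rho(j)],
  phi_{k,j} = phi_{k-1,j} - phi_{kk} phi_{k-1,k-j},  j = 1..k-1.
Step k = 1:
  phi_11 = rho(1) = -0.224.
Step k = 2:
  phi_22 = [rho(2) - phi_11 rho(1)] / [1 - phi_11 rho(1)] = [-0.2074 - (-0.224)(-0.224)] / [1 - (-0.224)(-0.224)]
         = -0.257576 / 0.949824 = -0.271183.
  Update: phi_21 = phi_11 - phi_22 phi_11 = -0.224 - (-0.271183)(-0.224) = -0.284745.
Step k = 3:
  phi_33 = [rho(3) - phi_21 rho(2) - phi_22 rho(1)] / [1 - phi_21 rho(1) - phi_22 rho(2)]
    numerator   = -0.0465 - (-0.284745)(-0.2074) - (-0.271183)(-0.224) = -0.16630107
    denominator = 1 - (-0.284745)(-0.224) - (-0.271183)(-0.2074) = 0.8799738
  phi_33 = -0.16630107 / 0.8799738 = -0.189.
Therefore phi_{33} = -0.1890.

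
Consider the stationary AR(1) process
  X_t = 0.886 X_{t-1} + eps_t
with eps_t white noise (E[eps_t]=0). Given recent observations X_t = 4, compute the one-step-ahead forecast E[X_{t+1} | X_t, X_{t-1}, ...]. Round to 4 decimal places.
E[X_{t+1} \mid \mathcal F_t] = 3.5440

For an AR(p) model X_t = c + sum_i phi_i X_{t-i} + eps_t, the
one-step-ahead conditional mean is
  E[X_{t+1} | X_t, ...] = c + sum_i phi_i X_{t+1-i}.
Substitute known values:
  E[X_{t+1} | ...] = (0.886) * (4)
                   = 3.5440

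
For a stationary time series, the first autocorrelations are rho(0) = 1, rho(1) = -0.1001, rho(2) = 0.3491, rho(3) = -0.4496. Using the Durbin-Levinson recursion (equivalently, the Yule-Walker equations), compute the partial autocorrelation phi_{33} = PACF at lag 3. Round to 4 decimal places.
\phi_{33} = -0.4490

The PACF at lag k is phi_{kk}, the last component of the solution
to the Yule-Walker system G_k phi = r_k where
  (G_k)_{ij} = rho(|i - j|), (r_k)_i = rho(i), i,j = 1..k.
Equivalently, Durbin-Levinson gives phi_{kk} iteratively:
  phi_{11} = rho(1)
  phi_{kk} = [rho(k) - sum_{j=1..k-1} phi_{k-1,j} rho(k-j)]
            / [1 - sum_{j=1..k-1} phi_{k-1,j} rho(j)],
  phi_{k,j} = phi_{k-1,j} - phi_{kk} phi_{k-1,k-j},  j = 1..k-1.
Step k = 1:
  phi_11 = rho(1) = -0.1001.
Step k = 2:
  phi_22 = [rho(2) - phi_11 rho(1)] / [1 - phi_11 rho(1)] = [0.3491 - (-0.1001)(-0.1001)] / [1 - (-0.1001)(-0.1001)]
         = 0.33907999 / 0.98997999 = 0.342512.
  Update: phi_21 = phi_11 - phi_22 phi_11 = -0.1001 - (0.342512)(-0.1001) = -0.065815.
Step k = 3:
  phi_33 = [rho(3) - phi_21 rho(2) - phi_22 rho(1)] / [1 - phi_21 rho(1) - phi_22 rho(2)]
    numerator   = -0.4496 - (-0.065815)(0.3491) - (0.342512)(-0.1001) = -0.39233869
    denominator = 1 - (-0.065815)(-0.1001) - (0.342512)(0.3491) = 0.87384104
  phi_33 = -0.39233869 / 0.87384104 = -0.449.
Therefore phi_{33} = -0.4490.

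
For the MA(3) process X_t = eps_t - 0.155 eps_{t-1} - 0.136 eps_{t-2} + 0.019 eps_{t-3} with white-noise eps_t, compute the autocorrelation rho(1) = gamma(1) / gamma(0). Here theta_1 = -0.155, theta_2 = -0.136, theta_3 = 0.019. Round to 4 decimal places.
\rho(1) = -0.1309

For an MA(q) process with theta_0 = 1, the autocovariance is
  gamma(k) = sigma^2 * sum_{i=0..q-k} theta_i * theta_{i+k},
and rho(k) = gamma(k) / gamma(0). Sigma^2 cancels.
  numerator   = (1)*(-0.155) + (-0.155)*(-0.136) + (-0.136)*(0.019) = -0.136504.
  denominator = (1)^2 + (-0.155)^2 + (-0.136)^2 + (0.019)^2 = 1.042882.
  rho(1) = -0.136504 / 1.042882 = -0.1309.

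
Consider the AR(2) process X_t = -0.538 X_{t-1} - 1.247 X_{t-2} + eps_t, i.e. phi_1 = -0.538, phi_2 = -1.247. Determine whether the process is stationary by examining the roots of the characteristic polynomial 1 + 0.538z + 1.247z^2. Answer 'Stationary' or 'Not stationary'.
\text{Not stationary}

The AR(p) characteristic polynomial is P(z) = 1 + 0.538z + 1.247z^2.
Stationarity requires all roots to lie outside the unit circle, i.e. |z| > 1 for every root.
Set 1 + (0.538) z + (1.247) z^2 = 0, i.e. a z^2 + b z + c = 0 with a = 1.247, b = 0.538, c = 1.
Discriminant D = b^2 - 4ac = (0.538)^2 - 4*(1.247)*1 = 0.289444 - (4.988) = -4.698556.
D < 0, so the roots are the complex-conjugate pair z = (-b +/- i sqrt(-D)) / (2a) = -0.2157 +/- 0.8691i.
For a conjugate pair |z|^2 = z * conj(z) = (product of roots) = c/a = 1/(1.247) = 0.801925, so |z| = sqrt(0.801925) = 0.8955 for both roots.
Moduli of all roots: 0.8955, 0.8955.
All moduli strictly greater than 1? No.
Verdict: Not stationary.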